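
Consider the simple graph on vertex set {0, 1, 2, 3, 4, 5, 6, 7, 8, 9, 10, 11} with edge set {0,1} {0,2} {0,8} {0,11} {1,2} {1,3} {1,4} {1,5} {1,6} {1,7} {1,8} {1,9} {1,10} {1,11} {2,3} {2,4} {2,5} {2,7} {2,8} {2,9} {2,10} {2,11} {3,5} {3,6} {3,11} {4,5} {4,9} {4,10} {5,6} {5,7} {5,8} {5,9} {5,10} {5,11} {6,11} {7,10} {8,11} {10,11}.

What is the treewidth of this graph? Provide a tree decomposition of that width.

Treewidth 4.
Bags: B1 = {1, 2, 5, 10, 11}  B2 = {1, 2, 4, 5, 10}  B3 = {1, 2, 5, 8, 11}  B4 = {1, 2, 3, 5, 11}  B5 = {1, 3, 5, 6, 11}  B6 = {1, 2, 4, 5, 9}  B7 = {1, 2, 5, 7, 10}  B8 = {0, 1, 2, 8, 11}
Tree: B1–B2, B1–B3, B3–B4, B4–B5, B2–B6, B2–B7, B3–B8

Each bag holds 5 vertices, so the decomposition has width 4, which upper-bounds the treewidth. For the lower bound, the 5 vertices {0, 1, 2, 8, 11} are pairwise adjacent, and any tree decomposition puts a clique entirely inside one bag — forcing width ≥ 4. Therefore the treewidth is 4.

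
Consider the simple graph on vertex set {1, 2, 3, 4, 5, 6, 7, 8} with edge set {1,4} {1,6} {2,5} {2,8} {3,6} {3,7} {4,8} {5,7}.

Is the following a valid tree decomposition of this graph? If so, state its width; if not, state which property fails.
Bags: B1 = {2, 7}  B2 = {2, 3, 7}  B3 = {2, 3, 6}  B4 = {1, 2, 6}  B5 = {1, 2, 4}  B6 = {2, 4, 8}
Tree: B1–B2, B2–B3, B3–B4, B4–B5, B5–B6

A tree decomposition must satisfy three properties: every vertex lies in some bag; for every edge, both endpoints lie together in some bag; and for every vertex, the bags containing it form a connected subtree. Here vertex 5 appears in no bag, so the decomposition is invalid.

No — vertex 5 appears in no bag.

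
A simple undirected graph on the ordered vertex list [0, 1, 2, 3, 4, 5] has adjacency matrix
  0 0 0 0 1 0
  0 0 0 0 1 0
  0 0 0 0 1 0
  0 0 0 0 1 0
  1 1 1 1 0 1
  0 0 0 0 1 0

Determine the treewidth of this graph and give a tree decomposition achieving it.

Each bag holds 2 vertices, so the decomposition has width 1, which upper-bounds the treewidth. G has an edge, so its treewidth is at least 1. Combining the bounds, tw(G) = 1.

Treewidth 1.
Bags: B1 = {2, 4}  B2 = {4, 5}  B3 = {3, 4}  B4 = {1, 4}  B5 = {0, 4}
Tree: B1–B2, B1–B3, B1–B4, B3–B5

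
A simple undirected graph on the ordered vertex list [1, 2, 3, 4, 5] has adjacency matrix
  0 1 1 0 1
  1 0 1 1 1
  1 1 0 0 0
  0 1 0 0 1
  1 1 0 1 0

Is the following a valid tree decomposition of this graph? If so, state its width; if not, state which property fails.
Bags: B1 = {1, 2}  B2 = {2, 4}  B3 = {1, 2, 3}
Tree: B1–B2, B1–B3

No — vertex 5 appears in no bag.

A tree decomposition must satisfy three properties: every vertex lies in some bag; for every edge, both endpoints lie together in some bag; and for every vertex, the bags containing it form a connected subtree. Here vertex 5 appears in no bag, so the decomposition is invalid.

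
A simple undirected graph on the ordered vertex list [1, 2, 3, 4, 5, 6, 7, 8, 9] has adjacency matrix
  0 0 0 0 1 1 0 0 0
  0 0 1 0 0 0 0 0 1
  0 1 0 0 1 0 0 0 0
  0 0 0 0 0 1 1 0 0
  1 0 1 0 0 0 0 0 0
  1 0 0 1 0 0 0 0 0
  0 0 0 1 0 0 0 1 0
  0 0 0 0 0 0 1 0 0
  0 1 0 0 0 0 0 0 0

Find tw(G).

1

A width-1 tree decomposition is:
Bags: B1 = {2, 9}  B2 = {2, 3}  B3 = {3, 5}  B4 = {1, 5}  B5 = {1, 6}  B6 = {4, 6}  B7 = {4, 7}  B8 = {7, 8}
Tree: B1–B2, B2–B3, B3–B4, B4–B5, B5–B6, B6–B7, B7–B8
The largest bag has 2 vertices, giving width 1; this decomposition certifies tw(G) ≤ 1. Any graph with an edge has treewidth ≥ 1, and G has the edge 9–2. Combining the bounds, tw(G) = 1.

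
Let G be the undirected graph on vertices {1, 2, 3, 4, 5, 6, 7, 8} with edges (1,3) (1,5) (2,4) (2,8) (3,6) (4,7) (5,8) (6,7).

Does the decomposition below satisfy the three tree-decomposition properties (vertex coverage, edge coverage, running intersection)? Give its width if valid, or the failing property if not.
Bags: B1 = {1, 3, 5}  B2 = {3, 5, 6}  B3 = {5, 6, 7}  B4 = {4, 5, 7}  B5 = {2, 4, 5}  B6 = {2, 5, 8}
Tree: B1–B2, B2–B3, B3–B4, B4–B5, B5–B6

Every vertex of G appears in some bag (union = {1, 2, 3, 4, 5, 6, 7, 8}); every edge is covered by a bag; and for each vertex v the set of bags containing v is connected in the bag tree. The decomposition is therefore valid. The largest bag has 3 vertices, so the width is 2.

Yes; width 2.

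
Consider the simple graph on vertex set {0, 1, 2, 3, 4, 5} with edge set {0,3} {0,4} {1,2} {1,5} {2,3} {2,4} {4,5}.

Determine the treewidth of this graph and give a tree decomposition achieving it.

Each bag holds 3 vertices, so the decomposition has width 2, which upper-bounds the treewidth. Since 3–0–4–2–3 is a cycle in G, G is not acyclic. Forests are exactly the graphs of treewidth ≤ 1, so tw(G) ≥ 2. Therefore the treewidth is 2.

Treewidth 2.
Bags: B1 = {0, 2, 3}  B2 = {0, 2, 4}  B3 = {1, 2, 4}  B4 = {1, 4, 5}
Tree: B1–B2, B2–B3, B3–B4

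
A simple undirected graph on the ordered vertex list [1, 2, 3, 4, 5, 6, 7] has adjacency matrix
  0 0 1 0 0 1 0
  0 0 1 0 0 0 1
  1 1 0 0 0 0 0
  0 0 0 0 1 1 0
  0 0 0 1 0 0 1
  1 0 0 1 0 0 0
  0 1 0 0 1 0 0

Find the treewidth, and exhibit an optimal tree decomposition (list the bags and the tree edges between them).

The largest bag has 3 vertices, giving width 2; this decomposition certifies tw(G) ≤ 2. For the lower bound, G contains the cycle 7–5–4–6–1–3–2–7, so G is not a forest; only forests have treewidth ≤ 1, hence tw(G) ≥ 2. Combining the bounds, tw(G) = 2.

Treewidth 2.
One such decomposition:
Bags: B1 = {4, 5, 7}  B2 = {4, 6, 7}  B3 = {1, 6, 7}  B4 = {1, 3, 7}  B5 = {2, 3, 7}
Tree: B1–B2, B2–B3, B3–B4, B4–B5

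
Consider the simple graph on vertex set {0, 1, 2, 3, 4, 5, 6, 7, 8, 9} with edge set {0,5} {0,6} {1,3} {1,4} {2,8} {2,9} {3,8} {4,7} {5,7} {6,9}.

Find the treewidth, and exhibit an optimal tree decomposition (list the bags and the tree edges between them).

Every bag has size at most 3, so the width is 3 − 1 = 2 and tw(G) ≤ 2. The edges 6–0–5–7–4–1–3–8–2–9–6 form a cycle, so G is not a tree and its treewidth is at least 2. Hence tw(G) = 2 exactly.

Treewidth 2.
One optimal decomposition is:
Bags: B1 = {0, 5, 6}  B2 = {5, 6, 7}  B3 = {4, 6, 7}  B4 = {1, 4, 6}  B5 = {1, 3, 6}  B6 = {3, 6, 8}  B7 = {2, 6, 8}  B8 = {2, 6, 9}
Tree: B1–B2, B2–B3, B3–B4, B4–B5, B5–B6, B6–B7, B7–B8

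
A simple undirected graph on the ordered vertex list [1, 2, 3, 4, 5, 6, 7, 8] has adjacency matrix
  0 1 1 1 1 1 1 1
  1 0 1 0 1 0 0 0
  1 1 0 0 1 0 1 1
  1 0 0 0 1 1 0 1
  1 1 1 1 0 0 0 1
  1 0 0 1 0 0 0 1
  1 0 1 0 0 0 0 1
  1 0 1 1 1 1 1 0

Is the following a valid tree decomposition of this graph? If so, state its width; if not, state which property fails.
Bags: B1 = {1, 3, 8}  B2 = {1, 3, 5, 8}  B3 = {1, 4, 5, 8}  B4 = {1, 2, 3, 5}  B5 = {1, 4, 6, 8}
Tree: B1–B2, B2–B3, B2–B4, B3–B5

No — vertex 7 appears in no bag.

A tree decomposition must satisfy three properties: every vertex lies in some bag; for every edge, both endpoints lie together in some bag; and for every vertex, the bags containing it form a connected subtree. Here vertex 7 appears in no bag, so the decomposition is invalid.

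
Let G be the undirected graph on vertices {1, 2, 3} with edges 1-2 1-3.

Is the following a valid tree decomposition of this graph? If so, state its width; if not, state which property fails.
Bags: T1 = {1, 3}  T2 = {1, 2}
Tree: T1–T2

Vertex coverage: the bags together contain {1, 2, 3}, the full vertex set. Edge coverage: each edge of G has both endpoints in at least one bag. Running intersection: for every vertex, the bags containing it form a connected subtree. All three properties hold, so this is a valid tree decomposition of width max|bag| − 1 = 1, and hence tw(G) ≤ 1.

Yes; width 1.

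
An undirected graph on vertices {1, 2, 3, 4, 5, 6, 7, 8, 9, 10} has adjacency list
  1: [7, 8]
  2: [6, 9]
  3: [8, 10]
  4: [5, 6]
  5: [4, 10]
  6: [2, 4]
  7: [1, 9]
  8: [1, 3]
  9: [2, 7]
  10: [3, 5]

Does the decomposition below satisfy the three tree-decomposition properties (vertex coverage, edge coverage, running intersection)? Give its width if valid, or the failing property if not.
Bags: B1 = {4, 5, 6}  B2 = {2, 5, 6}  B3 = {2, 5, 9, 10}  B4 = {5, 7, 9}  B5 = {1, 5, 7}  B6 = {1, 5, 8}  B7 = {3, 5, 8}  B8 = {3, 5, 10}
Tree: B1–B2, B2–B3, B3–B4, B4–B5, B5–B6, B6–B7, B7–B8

A tree decomposition must satisfy three properties: every vertex lies in some bag; for every edge, both endpoints lie together in some bag; and for every vertex, the bags containing it form a connected subtree. Here bags containing vertex 10 are not connected in the tree, so the decomposition is invalid.

No — bags containing vertex 10 are not connected in the tree.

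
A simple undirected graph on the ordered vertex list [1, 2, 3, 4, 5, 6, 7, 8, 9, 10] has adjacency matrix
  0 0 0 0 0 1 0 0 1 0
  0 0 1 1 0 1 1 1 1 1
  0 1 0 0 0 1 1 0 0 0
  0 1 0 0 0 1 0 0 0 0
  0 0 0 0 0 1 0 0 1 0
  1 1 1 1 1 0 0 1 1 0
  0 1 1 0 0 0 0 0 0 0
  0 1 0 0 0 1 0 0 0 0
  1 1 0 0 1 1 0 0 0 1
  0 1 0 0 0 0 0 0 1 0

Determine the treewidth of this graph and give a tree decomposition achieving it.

Treewidth 2.
One such decomposition:
Bags: B1 = {2, 6, 9}  B2 = {2, 3, 6}  B3 = {2, 9, 10}  B4 = {2, 3, 7}  B5 = {2, 6, 8}  B6 = {5, 6, 9}  B7 = {2, 4, 6}  B8 = {1, 6, 9}
Tree: B1–B2, B1–B3, B2–B4, B1–B5, B1–B6, B1–B7, B1–B8

Every bag has size at most 3, so the width is 3 − 1 = 2 and tw(G) ≤ 2. For the lower bound, the 3 vertices {1, 6, 9} are pairwise adjacent, and any tree decomposition puts a clique entirely inside one bag — forcing width ≥ 2. The upper and lower bounds meet at 2, so that is the treewidth.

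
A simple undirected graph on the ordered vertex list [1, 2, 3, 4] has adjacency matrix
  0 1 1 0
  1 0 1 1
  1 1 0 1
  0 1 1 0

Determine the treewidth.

2

A width-2 tree decomposition is:
Bags: B1 = {2, 3, 4}  B2 = {1, 2, 3}
Tree: B1–B2
Every bag has size at most 3, so the width is 3 − 1 = 2 and tw(G) ≤ 2. Conversely, {1, 2, 3} is a clique of size 3, and the vertices of any clique must share a bag in every tree decomposition; so some bag has ≥ 3 vertices and tw(G) ≥ 2. Therefore the treewidth is 2.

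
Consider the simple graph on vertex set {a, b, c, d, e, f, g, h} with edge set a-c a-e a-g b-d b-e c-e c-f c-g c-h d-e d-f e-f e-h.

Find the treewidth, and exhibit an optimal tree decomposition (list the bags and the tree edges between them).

The largest bag has 3 vertices, giving width 2; this decomposition certifies tw(G) ≤ 2. Conversely, {a, c, g} is a clique of size 3, and the vertices of any clique must share a bag in every tree decomposition; so some bag has ≥ 3 vertices and tw(G) ≥ 2. Hence tw(G) = 2 exactly.

Treewidth 2.
One optimal decomposition is:
Bags: B1 = {c, e, f}  B2 = {a, c, e}  B3 = {d, e, f}  B4 = {c, e, h}  B5 = {b, d, e}  B6 = {a, c, g}
Tree: B1–B2, B1–B3, B1–B4, B3–B5, B2–B6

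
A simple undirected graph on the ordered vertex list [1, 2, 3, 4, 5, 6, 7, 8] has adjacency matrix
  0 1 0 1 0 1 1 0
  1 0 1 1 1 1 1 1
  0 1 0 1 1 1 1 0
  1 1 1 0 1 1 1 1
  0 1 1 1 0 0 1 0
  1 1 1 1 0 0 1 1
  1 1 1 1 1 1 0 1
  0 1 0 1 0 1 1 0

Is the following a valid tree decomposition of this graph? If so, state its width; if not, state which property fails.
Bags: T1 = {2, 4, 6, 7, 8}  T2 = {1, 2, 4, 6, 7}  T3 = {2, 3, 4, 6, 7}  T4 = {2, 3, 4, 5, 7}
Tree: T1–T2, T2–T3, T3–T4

Every vertex of G appears in some bag (union = {1, 2, 3, 4, 5, 6, 7, 8}); every edge is covered by a bag; and for each vertex v the set of bags containing v is connected in the bag tree. The decomposition is therefore valid. The largest bag has 5 vertices, so the width is 4.

Yes; width 4.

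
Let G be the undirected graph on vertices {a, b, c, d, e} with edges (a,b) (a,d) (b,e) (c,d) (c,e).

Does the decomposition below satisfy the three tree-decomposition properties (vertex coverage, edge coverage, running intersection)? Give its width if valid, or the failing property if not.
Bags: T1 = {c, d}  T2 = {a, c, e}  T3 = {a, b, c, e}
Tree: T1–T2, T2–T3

No — edge (a,d) lies in no bag.

A tree decomposition must satisfy three properties: every vertex lies in some bag; for every edge, both endpoints lie together in some bag; and for every vertex, the bags containing it form a connected subtree. Here edge (a,d) lies in no bag, so the decomposition is invalid.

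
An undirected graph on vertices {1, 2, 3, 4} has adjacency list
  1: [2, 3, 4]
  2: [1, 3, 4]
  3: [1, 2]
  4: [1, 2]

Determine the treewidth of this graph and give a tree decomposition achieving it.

Treewidth 2.
One such decomposition:
Bags: B1 = {1, 2, 3}  B2 = {1, 2, 4}
Tree: B1–B2

The largest bag has 3 vertices, giving width 2; this decomposition certifies tw(G) ≤ 2. On the other hand G contains the 3-clique {1, 2, 3}. A clique must lie in a single bag of any decomposition, so no decomposition can have width below 2. Therefore the treewidth is 2.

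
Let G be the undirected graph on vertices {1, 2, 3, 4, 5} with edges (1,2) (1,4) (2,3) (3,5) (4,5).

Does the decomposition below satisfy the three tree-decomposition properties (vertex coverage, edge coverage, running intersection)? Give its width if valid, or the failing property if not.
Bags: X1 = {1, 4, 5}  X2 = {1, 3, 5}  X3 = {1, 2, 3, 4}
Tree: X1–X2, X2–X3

No — bags containing vertex 4 are not connected in the tree.

A tree decomposition must satisfy three properties: every vertex lies in some bag; for every edge, both endpoints lie together in some bag; and for every vertex, the bags containing it form a connected subtree. Here bags containing vertex 4 are not connected in the tree, so the decomposition is invalid.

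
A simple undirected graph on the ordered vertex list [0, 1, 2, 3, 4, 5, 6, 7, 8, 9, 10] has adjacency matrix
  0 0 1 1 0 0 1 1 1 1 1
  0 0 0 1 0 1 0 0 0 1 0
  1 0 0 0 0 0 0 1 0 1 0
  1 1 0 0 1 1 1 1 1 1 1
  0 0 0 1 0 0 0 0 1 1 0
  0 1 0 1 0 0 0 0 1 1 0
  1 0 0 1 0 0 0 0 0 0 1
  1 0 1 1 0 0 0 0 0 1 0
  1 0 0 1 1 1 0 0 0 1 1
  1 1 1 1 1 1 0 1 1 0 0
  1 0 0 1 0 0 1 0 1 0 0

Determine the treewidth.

A width-3 tree decomposition is:
Bags: B1 = {0, 3, 8, 9}  B2 = {0, 3, 8, 10}  B3 = {0, 3, 7, 9}  B4 = {3, 5, 8, 9}  B5 = {1, 3, 5, 9}  B6 = {0, 3, 6, 10}  B7 = {3, 4, 8, 9}  B8 = {0, 2, 7, 9}
Tree: B1–B2, B1–B3, B1–B4, B4–B5, B2–B6, B4–B7, B3–B8
Every bag has size at most 4, so the width is 4 − 1 = 3 and tw(G) ≤ 3. For the lower bound, the 4 vertices {0, 2, 7, 9} are pairwise adjacent, and any tree decomposition puts a clique entirely inside one bag — forcing width ≥ 3. The upper and lower bounds meet at 3, so that is the treewidth.

3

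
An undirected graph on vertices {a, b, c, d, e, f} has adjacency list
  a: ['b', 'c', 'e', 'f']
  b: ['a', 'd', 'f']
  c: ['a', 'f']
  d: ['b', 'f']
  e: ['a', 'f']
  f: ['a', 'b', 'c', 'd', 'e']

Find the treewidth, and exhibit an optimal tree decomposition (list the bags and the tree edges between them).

Each bag holds 3 vertices, so the decomposition has width 2, which upper-bounds the treewidth. On the other hand G contains the 3-clique {b, d, f}. A clique must lie in a single bag of any decomposition, so no decomposition can have width below 2. Therefore the treewidth is 2.

Treewidth 2.
One such decomposition:
Bags: B1 = {b, d, f}  B2 = {a, b, f}  B3 = {a, c, f}  B4 = {a, e, f}
Tree: B1–B2, B2–B3, B3–B4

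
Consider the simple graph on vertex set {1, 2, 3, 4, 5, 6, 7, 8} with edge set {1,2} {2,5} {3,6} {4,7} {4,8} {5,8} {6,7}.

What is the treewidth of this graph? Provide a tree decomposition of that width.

Treewidth 1.
Bags: B1 = {3, 6}  B2 = {6, 7}  B3 = {4, 7}  B4 = {4, 8}  B5 = {5, 8}  B6 = {2, 5}  B7 = {1, 2}
Tree: B1–B2, B2–B3, B3–B4, B4–B5, B5–B6, B6–B7

Every bag has size at most 2, so the width is 2 − 1 = 1 and tw(G) ≤ 1. Any graph with an edge has treewidth ≥ 1, and G has the edge 3–6. Therefore the treewidth is 1.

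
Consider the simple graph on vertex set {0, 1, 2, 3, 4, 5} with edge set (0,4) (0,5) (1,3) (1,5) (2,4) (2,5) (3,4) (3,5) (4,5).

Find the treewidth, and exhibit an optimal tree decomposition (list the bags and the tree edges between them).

Every bag has size at most 3, so the width is 3 − 1 = 2 and tw(G) ≤ 2. On the other hand G contains the 3-clique {1, 3, 5}. A clique must lie in a single bag of any decomposition, so no decomposition can have width below 2. The upper and lower bounds meet at 2, so that is the treewidth.

Treewidth 2.
One optimal decomposition is:
Bags: B1 = {2, 4, 5}  B2 = {0, 4, 5}  B3 = {3, 4, 5}  B4 = {1, 3, 5}
Tree: B1–B2, B2–B3, B3–B4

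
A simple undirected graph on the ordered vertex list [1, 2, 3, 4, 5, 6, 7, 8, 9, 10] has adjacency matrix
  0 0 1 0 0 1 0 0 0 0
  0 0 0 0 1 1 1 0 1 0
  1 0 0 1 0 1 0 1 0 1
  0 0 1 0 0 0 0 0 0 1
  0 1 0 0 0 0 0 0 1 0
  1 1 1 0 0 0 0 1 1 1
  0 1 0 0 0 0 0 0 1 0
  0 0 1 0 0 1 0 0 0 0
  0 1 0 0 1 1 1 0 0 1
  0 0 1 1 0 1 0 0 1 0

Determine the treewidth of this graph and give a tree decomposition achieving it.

The largest bag has 3 vertices, giving width 2; this decomposition certifies tw(G) ≤ 2. For the lower bound, the 3 vertices {3, 4, 10} are pairwise adjacent, and any tree decomposition puts a clique entirely inside one bag — forcing width ≥ 2. Hence tw(G) = 2 exactly.

Treewidth 2.
One optimal decomposition is:
Bags: B1 = {3, 6, 10}  B2 = {1, 3, 6}  B3 = {6, 9, 10}  B4 = {2, 6, 9}  B5 = {2, 7, 9}  B6 = {3, 6, 8}  B7 = {3, 4, 10}  B8 = {2, 5, 9}
Tree: B1–B2, B1–B3, B3–B4, B4–B5, B2–B6, B1–B7, B5–B8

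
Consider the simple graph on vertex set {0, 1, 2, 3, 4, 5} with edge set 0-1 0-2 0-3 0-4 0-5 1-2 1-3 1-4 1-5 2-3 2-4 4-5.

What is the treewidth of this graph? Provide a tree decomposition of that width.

Treewidth 3.
One such decomposition:
Bags: B1 = {0, 1, 2, 4}  B2 = {0, 1, 2, 3}  B3 = {0, 1, 4, 5}
Tree: B1–B2, B1–B3

Every bag has size at most 4, so the width is 4 − 1 = 3 and tw(G) ≤ 3. Conversely, {0, 1, 2, 3} is a clique of size 4, and the vertices of any clique must share a bag in every tree decomposition; so some bag has ≥ 4 vertices and tw(G) ≥ 3. Combining the bounds, tw(G) = 3.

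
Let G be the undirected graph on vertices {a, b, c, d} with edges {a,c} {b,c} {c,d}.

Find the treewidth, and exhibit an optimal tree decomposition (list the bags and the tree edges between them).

Treewidth 1.
One such decomposition:
Bags: B1 = {a, c}  B2 = {c, d}  B3 = {b, c}
Tree: B1–B2, B2–B3

Each bag holds 2 vertices, so the decomposition has width 1, which upper-bounds the treewidth. Any graph with an edge has treewidth ≥ 1, and G has the edge c–a. Combining the bounds, tw(G) = 1.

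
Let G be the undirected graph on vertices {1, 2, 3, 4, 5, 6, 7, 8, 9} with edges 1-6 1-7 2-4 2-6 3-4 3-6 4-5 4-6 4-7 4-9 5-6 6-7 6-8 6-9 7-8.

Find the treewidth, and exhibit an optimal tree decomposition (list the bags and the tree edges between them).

Treewidth 2.
One optimal decomposition is:
Bags: B1 = {1, 6, 7}  B2 = {4, 6, 7}  B3 = {4, 5, 6}  B4 = {3, 4, 6}  B5 = {4, 6, 9}  B6 = {2, 4, 6}  B7 = {6, 7, 8}
Tree: B1–B2, B2–B3, B3–B4, B3–B5, B3–B6, B1–B7

Every bag has size at most 3, so the width is 3 − 1 = 2 and tw(G) ≤ 2. Conversely, {6, 7, 8} is a clique of size 3, and the vertices of any clique must share a bag in every tree decomposition; so some bag has ≥ 3 vertices and tw(G) ≥ 2. Therefore the treewidth is 2.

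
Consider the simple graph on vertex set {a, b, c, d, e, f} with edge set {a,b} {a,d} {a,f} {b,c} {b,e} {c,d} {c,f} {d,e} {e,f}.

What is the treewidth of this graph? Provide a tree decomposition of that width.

Treewidth 3.
One optimal decomposition is:
Bags: B1 = {a, c, e, f}  B2 = {a, b, c, e}  B3 = {a, c, d, e}
Tree: B1–B2, B2–B3

Each bag holds 4 vertices, so the decomposition has width 3, which upper-bounds the treewidth. For the lower bound: the 4 vertex sets {a,f}, {b,c}, {e}, {d} are disjoint, each induces a connected subgraph, and every pair is joined by at least one edge of G. Contracting each set to a single vertex therefore yields K_{4} as a minor, and since treewidth is minor-monotone, tw(G) ≥ tw(K_{4}) = 3. Therefore the treewidth is 3.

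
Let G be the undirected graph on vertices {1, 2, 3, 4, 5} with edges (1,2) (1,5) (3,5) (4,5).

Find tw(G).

A width-1 tree decomposition is:
Bags: B1 = {4, 5}  B2 = {1, 5}  B3 = {3, 5}  B4 = {1, 2}
Tree: B1–B2, B2–B3, B2–B4
Every bag has size at most 2, so the width is 2 − 1 = 1 and tw(G) ≤ 1. G has an edge, so its treewidth is at least 1. Combining the bounds, tw(G) = 1.

1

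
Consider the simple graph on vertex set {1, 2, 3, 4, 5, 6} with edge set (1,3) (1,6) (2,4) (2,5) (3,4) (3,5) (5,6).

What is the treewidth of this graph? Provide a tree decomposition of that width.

Treewidth 2.
Bags: B1 = {1, 5, 6}  B2 = {1, 3, 5}  B3 = {2, 3, 5}  B4 = {2, 3, 4}
Tree: B1–B2, B2–B3, B3–B4

Each bag holds 3 vertices, so the decomposition has width 2, which upper-bounds the treewidth. The edges 6–1–3–5–6 form a cycle, so G is not a tree and its treewidth is at least 2. The upper and lower bounds meet at 2, so that is the treewidth.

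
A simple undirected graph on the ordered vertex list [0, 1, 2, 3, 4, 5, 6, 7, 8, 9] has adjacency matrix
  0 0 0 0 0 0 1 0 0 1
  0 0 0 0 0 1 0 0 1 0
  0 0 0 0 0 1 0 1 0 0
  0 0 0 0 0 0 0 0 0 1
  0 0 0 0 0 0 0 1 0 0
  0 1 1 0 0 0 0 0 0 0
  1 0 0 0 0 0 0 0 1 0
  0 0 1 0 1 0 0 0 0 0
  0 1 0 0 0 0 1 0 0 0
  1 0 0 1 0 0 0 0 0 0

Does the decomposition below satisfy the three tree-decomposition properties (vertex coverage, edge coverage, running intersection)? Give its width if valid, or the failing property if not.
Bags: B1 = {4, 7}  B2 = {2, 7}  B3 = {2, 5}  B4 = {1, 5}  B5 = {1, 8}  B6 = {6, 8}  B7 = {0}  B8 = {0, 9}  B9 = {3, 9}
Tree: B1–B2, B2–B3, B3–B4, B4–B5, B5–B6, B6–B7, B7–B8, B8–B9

No — edge (6,0) lies in no bag.

A tree decomposition must satisfy three properties: every vertex lies in some bag; for every edge, both endpoints lie together in some bag; and for every vertex, the bags containing it form a connected subtree. Here edge (6,0) lies in no bag, so the decomposition is invalid.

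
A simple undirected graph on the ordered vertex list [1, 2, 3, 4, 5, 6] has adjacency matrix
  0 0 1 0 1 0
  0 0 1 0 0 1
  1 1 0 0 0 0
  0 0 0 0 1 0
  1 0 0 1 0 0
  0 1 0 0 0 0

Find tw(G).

A width-1 tree decomposition is:
Bags: B1 = {4, 5}  B2 = {1, 5}  B3 = {1, 3}  B4 = {2, 3}  B5 = {2, 6}
Tree: B1–B2, B2–B3, B3–B4, B4–B5
Every bag has size at most 2, so the width is 2 − 1 = 1 and tw(G) ≤ 1. Any graph with an edge has treewidth ≥ 1, and G has the edge 4–5. Combining the bounds, tw(G) = 1.

1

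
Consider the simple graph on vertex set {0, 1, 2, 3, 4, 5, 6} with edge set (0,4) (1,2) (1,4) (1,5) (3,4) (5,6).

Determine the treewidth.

A width-1 tree decomposition is:
Bags: B1 = {1, 4}  B2 = {1, 5}  B3 = {3, 4}  B4 = {0, 4}  B5 = {5, 6}  B6 = {1, 2}
Tree: B1–B2, B1–B3, B1–B4, B2–B5, B2–B6
The largest bag has 2 vertices, giving width 1; this decomposition certifies tw(G) ≤ 1. G has an edge, so its treewidth is at least 1. Combining the bounds, tw(G) = 1.

1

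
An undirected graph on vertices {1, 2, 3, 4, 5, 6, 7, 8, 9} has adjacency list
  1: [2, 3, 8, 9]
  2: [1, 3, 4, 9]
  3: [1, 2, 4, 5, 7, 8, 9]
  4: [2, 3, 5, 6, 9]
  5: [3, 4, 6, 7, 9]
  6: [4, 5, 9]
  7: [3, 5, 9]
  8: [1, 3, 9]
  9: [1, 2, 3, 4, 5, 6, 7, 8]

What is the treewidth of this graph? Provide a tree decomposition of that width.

Every bag has size at most 4, so the width is 4 − 1 = 3 and tw(G) ≤ 3. For the lower bound, the 4 vertices {1, 3, 8, 9} are pairwise adjacent, and any tree decomposition puts a clique entirely inside one bag — forcing width ≥ 3. Combining the bounds, tw(G) = 3.

Treewidth 3.
One such decomposition:
Bags: B1 = {3, 5, 7, 9}  B2 = {3, 4, 5, 9}  B3 = {4, 5, 6, 9}  B4 = {2, 3, 4, 9}  B5 = {1, 2, 3, 9}  B6 = {1, 3, 8, 9}
Tree: B1–B2, B2–B3, B2–B4, B4–B5, B5–B6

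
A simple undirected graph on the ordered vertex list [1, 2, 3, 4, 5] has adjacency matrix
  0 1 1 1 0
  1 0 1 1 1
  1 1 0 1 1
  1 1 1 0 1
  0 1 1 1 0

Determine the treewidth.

3

A width-3 tree decomposition is:
Bags: B1 = {2, 3, 4, 5}  B2 = {1, 2, 3, 4}
Tree: B1–B2
Every bag has size at most 4, so the width is 4 − 1 = 3 and tw(G) ≤ 3. For the lower bound, the 4 vertices {1, 2, 3, 4} are pairwise adjacent, and any tree decomposition puts a clique entirely inside one bag — forcing width ≥ 3. Hence tw(G) = 3 exactly.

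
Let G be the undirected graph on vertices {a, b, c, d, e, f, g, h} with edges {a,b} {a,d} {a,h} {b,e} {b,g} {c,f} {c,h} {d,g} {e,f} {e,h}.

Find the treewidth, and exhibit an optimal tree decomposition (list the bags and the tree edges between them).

Treewidth 2.
One such decomposition:
Bags: B1 = {b, d, g}  B2 = {a, b, d}  B3 = {a, b, e}  B4 = {a, e, h}  B5 = {e, f, h}  B6 = {c, f, h}
Tree: B1–B2, B2–B3, B3–B4, B4–B5, B5–B6

Every bag has size at most 3, so the width is 3 − 1 = 2 and tw(G) ≤ 2. The edges g–d–a–b–g form a cycle, so G is not a tree and its treewidth is at least 2. Combining the bounds, tw(G) = 2.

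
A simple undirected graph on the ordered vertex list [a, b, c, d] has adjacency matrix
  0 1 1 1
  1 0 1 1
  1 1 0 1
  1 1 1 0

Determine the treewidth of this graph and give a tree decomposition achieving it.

Treewidth 3.
Bags: B1 = {a, b, c, d}
Tree: (single bag)

A single bag containing all 4 vertices is trivially a valid decomposition of width 3. On the other hand G contains the 4-clique {a, b, c, d}. A clique must lie in a single bag of any decomposition, so no decomposition can have width below 3. Therefore the treewidth is 3.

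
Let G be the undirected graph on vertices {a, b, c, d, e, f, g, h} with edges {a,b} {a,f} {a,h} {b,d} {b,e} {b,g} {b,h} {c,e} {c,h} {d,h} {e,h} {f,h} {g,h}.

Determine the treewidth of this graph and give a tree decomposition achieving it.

The largest bag has 3 vertices, giving width 2; this decomposition certifies tw(G) ≤ 2. For the lower bound, the 3 vertices {c, e, h} are pairwise adjacent, and any tree decomposition puts a clique entirely inside one bag — forcing width ≥ 2. Hence tw(G) = 2 exactly.

Treewidth 2.
One such decomposition:
Bags: B1 = {b, d, h}  B2 = {b, e, h}  B3 = {a, b, h}  B4 = {c, e, h}  B5 = {a, f, h}  B6 = {b, g, h}
Tree: B1–B2, B2–B3, B2–B4, B3–B5, B2–B6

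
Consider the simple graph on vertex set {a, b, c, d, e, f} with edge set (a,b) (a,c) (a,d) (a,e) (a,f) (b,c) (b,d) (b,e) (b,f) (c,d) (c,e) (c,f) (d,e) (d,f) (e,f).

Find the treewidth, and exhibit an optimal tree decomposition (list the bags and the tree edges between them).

Treewidth 5.
One such decomposition:
Bags: B1 = {a, b, c, d, e, f}
Tree: (single bag)

With just one bag of size 6, the width is 6 − 1 = 5, so tw(G) ≤ 5. On the other hand G contains the 6-clique {a, b, c, d, e, f}. A clique must lie in a single bag of any decomposition, so no decomposition can have width below 5. Combining the bounds, tw(G) = 5.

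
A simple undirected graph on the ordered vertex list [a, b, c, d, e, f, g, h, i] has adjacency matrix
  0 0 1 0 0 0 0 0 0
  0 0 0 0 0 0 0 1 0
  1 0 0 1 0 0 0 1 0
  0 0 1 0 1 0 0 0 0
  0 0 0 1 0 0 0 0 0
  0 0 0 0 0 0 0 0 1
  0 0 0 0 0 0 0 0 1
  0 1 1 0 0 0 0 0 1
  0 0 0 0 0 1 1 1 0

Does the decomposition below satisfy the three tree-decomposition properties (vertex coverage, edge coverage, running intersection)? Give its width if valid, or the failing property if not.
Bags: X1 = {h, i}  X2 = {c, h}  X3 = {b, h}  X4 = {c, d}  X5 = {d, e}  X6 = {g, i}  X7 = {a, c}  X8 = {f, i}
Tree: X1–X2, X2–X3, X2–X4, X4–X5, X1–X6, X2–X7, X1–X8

Yes; width 1.

Vertex coverage: the bags together contain {a, b, c, d, e, f, g, h, i}, the full vertex set. Edge coverage: each edge of G has both endpoints in at least one bag. Running intersection: for every vertex, the bags containing it form a connected subtree. All three properties hold, so this is a valid tree decomposition of width max|bag| − 1 = 1, and hence tw(G) ≤ 1.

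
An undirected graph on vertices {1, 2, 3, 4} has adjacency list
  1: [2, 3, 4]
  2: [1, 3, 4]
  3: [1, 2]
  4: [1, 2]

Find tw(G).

A width-2 tree decomposition is:
Bags: B1 = {1, 2, 3}  B2 = {1, 2, 4}
Tree: B1–B2
Each bag holds 3 vertices, so the decomposition has width 2, which upper-bounds the treewidth. On the other hand G contains the 3-clique {1, 2, 3}. A clique must lie in a single bag of any decomposition, so no decomposition can have width below 2. Hence tw(G) = 2 exactly.

2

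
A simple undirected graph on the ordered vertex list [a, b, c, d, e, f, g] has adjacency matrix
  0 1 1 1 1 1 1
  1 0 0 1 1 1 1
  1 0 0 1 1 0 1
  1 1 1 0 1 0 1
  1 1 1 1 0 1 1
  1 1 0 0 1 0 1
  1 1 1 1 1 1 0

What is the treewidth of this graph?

A width-4 tree decomposition is:
Bags: B1 = {a, b, d, e, g}  B2 = {a, c, d, e, g}  B3 = {a, b, e, f, g}
Tree: B1–B2, B1–B3
The largest bag has 5 vertices, giving width 4; this decomposition certifies tw(G) ≤ 4. For the lower bound, the 5 vertices {a, c, d, e, g} are pairwise adjacent, and any tree decomposition puts a clique entirely inside one bag — forcing width ≥ 4. Hence tw(G) = 4 exactly.

4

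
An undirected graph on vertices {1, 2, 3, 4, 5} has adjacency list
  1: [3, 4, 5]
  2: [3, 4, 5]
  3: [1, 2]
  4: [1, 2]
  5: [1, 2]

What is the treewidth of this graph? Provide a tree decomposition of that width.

Treewidth 2.
One optimal decomposition is:
Bags: B1 = {1, 2, 4}  B2 = {1, 2, 5}  B3 = {1, 2, 3}
Tree: B1–B2, B2–B3

The largest bag has 3 vertices, giving width 2; this decomposition certifies tw(G) ≤ 2. For the lower bound, G contains the cycle 4–1–5–2–4, so G is not a forest; only forests have treewidth ≤ 1, hence tw(G) ≥ 2. Hence tw(G) = 2 exactly.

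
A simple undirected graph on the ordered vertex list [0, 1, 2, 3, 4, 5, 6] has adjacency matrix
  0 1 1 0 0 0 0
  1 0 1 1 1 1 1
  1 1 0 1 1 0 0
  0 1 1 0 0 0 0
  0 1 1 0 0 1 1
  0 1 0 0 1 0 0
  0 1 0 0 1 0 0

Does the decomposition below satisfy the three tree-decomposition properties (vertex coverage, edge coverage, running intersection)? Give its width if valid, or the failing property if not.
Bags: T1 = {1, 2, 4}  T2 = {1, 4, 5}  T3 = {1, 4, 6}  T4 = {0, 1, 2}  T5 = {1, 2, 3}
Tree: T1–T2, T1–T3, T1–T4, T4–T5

Yes; width 2.

Vertex coverage: the bags together contain {0, 1, 2, 3, 4, 5, 6}, the full vertex set. Edge coverage: each edge of G has both endpoints in at least one bag. Running intersection: for every vertex, the bags containing it form a connected subtree. All three properties hold, so this is a valid tree decomposition of width max|bag| − 1 = 2, and hence tw(G) ≤ 2.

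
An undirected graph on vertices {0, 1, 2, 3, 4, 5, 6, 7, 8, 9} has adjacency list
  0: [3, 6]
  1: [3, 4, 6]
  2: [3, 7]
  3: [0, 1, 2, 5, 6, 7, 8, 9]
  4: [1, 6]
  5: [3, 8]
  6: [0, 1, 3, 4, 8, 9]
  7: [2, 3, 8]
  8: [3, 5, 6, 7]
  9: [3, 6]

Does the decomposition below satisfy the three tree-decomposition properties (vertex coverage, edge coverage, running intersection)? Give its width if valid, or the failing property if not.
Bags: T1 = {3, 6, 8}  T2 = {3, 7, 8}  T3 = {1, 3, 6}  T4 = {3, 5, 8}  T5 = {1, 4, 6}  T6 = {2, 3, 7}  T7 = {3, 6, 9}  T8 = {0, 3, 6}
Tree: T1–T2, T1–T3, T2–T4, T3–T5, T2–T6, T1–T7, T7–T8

Every vertex of G appears in some bag (union = {0, 1, 2, 3, 4, 5, 6, 7, 8, 9}); every edge is covered by a bag; and for each vertex v the set of bags containing v is connected in the bag tree. The decomposition is therefore valid. The largest bag has 3 vertices, so the width is 2.

Yes; width 2.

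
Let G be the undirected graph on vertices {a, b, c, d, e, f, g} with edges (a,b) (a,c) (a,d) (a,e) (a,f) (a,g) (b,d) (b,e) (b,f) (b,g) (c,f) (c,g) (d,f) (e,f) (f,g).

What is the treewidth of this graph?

A width-3 tree decomposition is:
Bags: B1 = {a, b, d, f}  B2 = {a, b, f, g}  B3 = {a, b, e, f}  B4 = {a, c, f, g}
Tree: B1–B2, B1–B3, B2–B4
The largest bag has 4 vertices, giving width 3; this decomposition certifies tw(G) ≤ 3. For the lower bound, the 4 vertices {a, c, f, g} are pairwise adjacent, and any tree decomposition puts a clique entirely inside one bag — forcing width ≥ 3. Combining the bounds, tw(G) = 3.

3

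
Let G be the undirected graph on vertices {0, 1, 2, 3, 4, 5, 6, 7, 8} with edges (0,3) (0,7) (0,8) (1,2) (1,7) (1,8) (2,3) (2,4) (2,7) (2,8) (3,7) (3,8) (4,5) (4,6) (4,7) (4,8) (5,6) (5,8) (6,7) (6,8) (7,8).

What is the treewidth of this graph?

A width-3 tree decomposition is:
Bags: B1 = {1, 2, 7, 8}  B2 = {2, 4, 7, 8}  B3 = {4, 6, 7, 8}  B4 = {2, 3, 7, 8}  B5 = {0, 3, 7, 8}  B6 = {4, 5, 6, 8}
Tree: B1–B2, B2–B3, B2–B4, B4–B5, B3–B6
Each bag holds 4 vertices, so the decomposition has width 3, which upper-bounds the treewidth. For the lower bound, the 4 vertices {4, 5, 6, 8} are pairwise adjacent, and any tree decomposition puts a clique entirely inside one bag — forcing width ≥ 3. Hence tw(G) = 3 exactly.

3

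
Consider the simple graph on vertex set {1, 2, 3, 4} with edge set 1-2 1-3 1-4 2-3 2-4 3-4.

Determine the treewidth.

3

A width-3 tree decomposition is:
Bags: B1 = {1, 2, 3, 4}
Tree: (single bag)
With just one bag of size 4, the width is 4 − 1 = 3, so tw(G) ≤ 3. Conversely, {1, 2, 3, 4} is a clique of size 4, and the vertices of any clique must share a bag in every tree decomposition; so some bag has ≥ 4 vertices and tw(G) ≥ 3. Combining the bounds, tw(G) = 3.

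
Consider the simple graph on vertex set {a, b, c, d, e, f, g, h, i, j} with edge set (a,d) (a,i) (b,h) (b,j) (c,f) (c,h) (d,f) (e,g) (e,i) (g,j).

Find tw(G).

A width-2 tree decomposition is:
Bags: B1 = {a, d, f}  B2 = {a, f, i}  B3 = {e, f, i}  B4 = {e, f, g}  B5 = {f, g, j}  B6 = {b, f, j}  B7 = {b, f, h}  B8 = {c, f, h}
Tree: B1–B2, B2–B3, B3–B4, B4–B5, B5–B6, B6–B7, B7–B8
Every bag has size at most 3, so the width is 3 − 1 = 2 and tw(G) ≤ 2. For the lower bound, G contains the cycle f–d–a–i–e–g–j–b–h–c–f, so G is not a forest; only forests have treewidth ≤ 1, hence tw(G) ≥ 2. Hence tw(G) = 2 exactly.

2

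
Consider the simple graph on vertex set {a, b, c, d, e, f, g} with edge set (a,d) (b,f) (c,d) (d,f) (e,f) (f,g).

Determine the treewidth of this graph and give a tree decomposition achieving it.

Each bag holds 2 vertices, so the decomposition has width 1, which upper-bounds the treewidth. Since G has at least one edge (e.g. e–f), it is not an edgeless graph, so tw(G) ≥ 1. Therefore the treewidth is 1.

Treewidth 1.
One such decomposition:
Bags: B1 = {e, f}  B2 = {d, f}  B3 = {c, d}  B4 = {b, f}  B5 = {f, g}  B6 = {a, d}
Tree: B1–B2, B2–B3, B1–B4, B4–B5, B3–B6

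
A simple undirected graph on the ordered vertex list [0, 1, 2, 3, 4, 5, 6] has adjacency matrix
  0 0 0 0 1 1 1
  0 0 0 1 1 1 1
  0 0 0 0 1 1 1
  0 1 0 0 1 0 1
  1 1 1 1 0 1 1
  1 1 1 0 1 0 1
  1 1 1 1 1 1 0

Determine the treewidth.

A width-3 tree decomposition is:
Bags: B1 = {0, 4, 5, 6}  B2 = {2, 4, 5, 6}  B3 = {1, 4, 5, 6}  B4 = {1, 3, 4, 6}
Tree: B1–B2, B2–B3, B3–B4
Every bag has size at most 4, so the width is 4 − 1 = 3 and tw(G) ≤ 3. On the other hand G contains the 4-clique {1, 3, 4, 6}. A clique must lie in a single bag of any decomposition, so no decomposition can have width below 3. Hence tw(G) = 3 exactly.

3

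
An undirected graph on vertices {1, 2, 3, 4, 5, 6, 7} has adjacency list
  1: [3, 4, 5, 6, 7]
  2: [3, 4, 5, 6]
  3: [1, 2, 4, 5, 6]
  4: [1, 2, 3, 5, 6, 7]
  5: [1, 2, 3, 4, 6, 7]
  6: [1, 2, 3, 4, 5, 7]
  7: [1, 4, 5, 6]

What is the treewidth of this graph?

A width-4 tree decomposition is:
Bags: B1 = {2, 3, 4, 5, 6}  B2 = {1, 3, 4, 5, 6}  B3 = {1, 4, 5, 6, 7}
Tree: B1–B2, B2–B3
Each bag holds 5 vertices, so the decomposition has width 4, which upper-bounds the treewidth. For the lower bound, the 5 vertices {1, 3, 4, 5, 6} are pairwise adjacent, and any tree decomposition puts a clique entirely inside one bag — forcing width ≥ 4. Therefore the treewidth is 4.

4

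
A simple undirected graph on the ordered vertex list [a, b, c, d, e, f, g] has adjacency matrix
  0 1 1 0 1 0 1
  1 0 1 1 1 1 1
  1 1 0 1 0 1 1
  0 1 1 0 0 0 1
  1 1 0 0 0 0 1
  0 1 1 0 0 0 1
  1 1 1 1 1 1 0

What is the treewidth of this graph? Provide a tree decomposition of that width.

Treewidth 3.
One optimal decomposition is:
Bags: B1 = {b, c, f, g}  B2 = {b, c, d, g}  B3 = {a, b, c, g}  B4 = {a, b, e, g}
Tree: B1–B2, B1–B3, B3–B4

Every bag has size at most 4, so the width is 4 − 1 = 3 and tw(G) ≤ 3. On the other hand G contains the 4-clique {a, b, e, g}. A clique must lie in a single bag of any decomposition, so no decomposition can have width below 3. The upper and lower bounds meet at 3, so that is the treewidth.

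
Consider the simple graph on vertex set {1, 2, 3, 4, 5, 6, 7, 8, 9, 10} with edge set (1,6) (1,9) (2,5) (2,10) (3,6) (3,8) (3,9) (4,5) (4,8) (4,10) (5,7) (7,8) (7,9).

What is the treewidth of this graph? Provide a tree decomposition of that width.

Treewidth 2.
One such decomposition:
Bags: B1 = {1, 6, 9}  B2 = {3, 6, 9}  B3 = {3, 7, 9}  B4 = {3, 7, 8}  B5 = {5, 7, 8}  B6 = {4, 5, 8}  B7 = {2, 4, 5}  B8 = {2, 4, 10}
Tree: B1–B2, B2–B3, B3–B4, B4–B5, B5–B6, B6–B7, B7–B8

The largest bag has 3 vertices, giving width 2; this decomposition certifies tw(G) ≤ 2. Since 1–6–3–9–1 is a cycle in G, G is not acyclic. Forests are exactly the graphs of treewidth ≤ 1, so tw(G) ≥ 2. Combining the bounds, tw(G) = 2.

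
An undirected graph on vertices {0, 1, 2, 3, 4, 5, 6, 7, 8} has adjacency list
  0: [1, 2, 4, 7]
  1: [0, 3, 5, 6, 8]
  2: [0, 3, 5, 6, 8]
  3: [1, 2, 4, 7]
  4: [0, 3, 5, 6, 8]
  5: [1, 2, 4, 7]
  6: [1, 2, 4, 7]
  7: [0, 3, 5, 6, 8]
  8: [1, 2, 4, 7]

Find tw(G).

4

A width-4 tree decomposition is:
Bags: B1 = {1, 2, 3, 4, 7}  B2 = {1, 2, 4, 6, 7}  B3 = {1, 2, 4, 7, 8}  B4 = {0, 1, 2, 4, 7}  B5 = {1, 2, 4, 5, 7}
Tree: B1–B2, B2–B3, B3–B4, B4–B5
The largest bag has 5 vertices, giving width 4; this decomposition certifies tw(G) ≤ 4. For the lower bound: the 5 vertex sets {3,7}, {2,6}, {1,8}, {4}, {0} are disjoint, each induces a connected subgraph, and every pair is joined by at least one edge of G. Contracting each set to a single vertex therefore yields K_{5} as a minor, and since treewidth is minor-monotone, tw(G) ≥ tw(K_{5}) = 4. Therefore the treewidth is 4.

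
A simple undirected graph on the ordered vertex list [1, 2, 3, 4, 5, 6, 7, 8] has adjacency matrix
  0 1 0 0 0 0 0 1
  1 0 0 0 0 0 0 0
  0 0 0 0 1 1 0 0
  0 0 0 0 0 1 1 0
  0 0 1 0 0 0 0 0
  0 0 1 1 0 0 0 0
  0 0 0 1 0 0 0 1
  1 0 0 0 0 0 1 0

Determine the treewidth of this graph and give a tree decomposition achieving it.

Treewidth 1.
One such decomposition:
Bags: B1 = {1, 2}  B2 = {1, 8}  B3 = {7, 8}  B4 = {4, 7}  B5 = {4, 6}  B6 = {3, 6}  B7 = {3, 5}
Tree: B1–B2, B2–B3, B3–B4, B4–B5, B5–B6, B6–B7

Each bag holds 2 vertices, so the decomposition has width 1, which upper-bounds the treewidth. G has an edge, so its treewidth is at least 1. Therefore the treewidth is 1.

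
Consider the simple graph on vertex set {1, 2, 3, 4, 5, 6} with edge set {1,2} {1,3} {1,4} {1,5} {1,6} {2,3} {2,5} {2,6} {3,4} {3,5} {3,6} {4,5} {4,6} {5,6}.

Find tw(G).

A width-4 tree decomposition is:
Bags: B1 = {1, 2, 3, 5, 6}  B2 = {1, 3, 4, 5, 6}
Tree: B1–B2
The largest bag has 5 vertices, giving width 4; this decomposition certifies tw(G) ≤ 4. For the lower bound, the 5 vertices {1, 2, 3, 5, 6} are pairwise adjacent, and any tree decomposition puts a clique entirely inside one bag — forcing width ≥ 4. Combining the bounds, tw(G) = 4.

4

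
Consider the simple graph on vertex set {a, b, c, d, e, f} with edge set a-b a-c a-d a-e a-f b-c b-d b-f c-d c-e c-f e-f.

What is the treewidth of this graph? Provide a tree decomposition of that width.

The largest bag has 4 vertices, giving width 3; this decomposition certifies tw(G) ≤ 3. Conversely, {a, b, c, d} is a clique of size 4, and the vertices of any clique must share a bag in every tree decomposition; so some bag has ≥ 4 vertices and tw(G) ≥ 3. Hence tw(G) = 3 exactly.

Treewidth 3.
Bags: B1 = {a, b, c, f}  B2 = {a, b, c, d}  B3 = {a, c, e, f}
Tree: B1–B2, B1–B3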